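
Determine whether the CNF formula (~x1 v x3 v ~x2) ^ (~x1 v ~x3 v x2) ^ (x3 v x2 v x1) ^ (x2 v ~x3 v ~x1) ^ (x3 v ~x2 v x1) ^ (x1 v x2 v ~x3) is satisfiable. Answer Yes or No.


Check all 8 possible truth assignments.
Number of satisfying assignments found: 3.
The formula is satisfiable.

Yes


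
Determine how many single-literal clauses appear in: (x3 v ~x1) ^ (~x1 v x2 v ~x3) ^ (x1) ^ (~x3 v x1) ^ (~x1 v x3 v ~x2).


A unit clause contains exactly one literal.
Unit clauses found: (x1).
Count = 1.

1


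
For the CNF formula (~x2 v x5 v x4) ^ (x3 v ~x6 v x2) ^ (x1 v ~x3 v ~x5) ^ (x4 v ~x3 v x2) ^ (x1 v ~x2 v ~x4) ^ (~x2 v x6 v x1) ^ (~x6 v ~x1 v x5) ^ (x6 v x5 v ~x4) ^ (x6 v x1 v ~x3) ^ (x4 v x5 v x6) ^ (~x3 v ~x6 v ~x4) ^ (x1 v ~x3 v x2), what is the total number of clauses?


Each group enclosed in parentheses joined by ^ is one clause.
Counting the conjuncts: 12 clauses.

12


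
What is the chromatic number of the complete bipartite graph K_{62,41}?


K_{62,41} is bipartite by definition: the two parts are independent sets, with every edge crossing between them.
Color all vertices in one part with color 1 and all vertices in the other part with color 2.
Since the graph has at least one edge, one color does not suffice.
Chromatic number = 2.

2


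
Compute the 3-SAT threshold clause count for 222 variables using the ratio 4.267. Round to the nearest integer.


The 3-SAT phase transition occurs at approximately 4.267 clauses per variable.
m = 4.267 * 222 = 947.274.
Rounded to nearest integer: 947.

947


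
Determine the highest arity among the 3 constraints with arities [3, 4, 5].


The arities are: 3, 4, 5.
Scan for the maximum value.
Maximum arity = 5.

5


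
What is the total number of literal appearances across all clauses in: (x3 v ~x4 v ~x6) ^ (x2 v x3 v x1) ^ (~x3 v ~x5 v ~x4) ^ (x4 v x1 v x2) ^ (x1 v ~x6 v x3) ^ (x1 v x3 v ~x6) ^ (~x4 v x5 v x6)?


Clause lengths: 3, 3, 3, 3, 3, 3, 3.
Sum = 3 + 3 + 3 + 3 + 3 + 3 + 3 = 21.

21


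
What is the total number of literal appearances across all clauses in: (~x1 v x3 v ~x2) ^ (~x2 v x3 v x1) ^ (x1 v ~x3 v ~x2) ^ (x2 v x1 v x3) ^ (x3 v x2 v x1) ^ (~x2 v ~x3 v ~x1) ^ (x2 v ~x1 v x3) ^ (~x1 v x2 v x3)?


Clause lengths: 3, 3, 3, 3, 3, 3, 3, 3.
Sum = 3 + 3 + 3 + 3 + 3 + 3 + 3 + 3 = 24.

24


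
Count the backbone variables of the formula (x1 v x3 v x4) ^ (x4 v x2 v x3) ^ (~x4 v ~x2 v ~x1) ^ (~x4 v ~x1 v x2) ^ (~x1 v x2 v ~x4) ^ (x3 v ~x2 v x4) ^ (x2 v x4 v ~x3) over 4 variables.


Find all satisfying assignments: 6 model(s).
Check which variables have the same value in every model.
No variable is fixed across all models.
Backbone size = 0.

0


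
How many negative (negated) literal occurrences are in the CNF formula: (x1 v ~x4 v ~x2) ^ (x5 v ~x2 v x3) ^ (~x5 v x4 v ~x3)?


Scan each clause for negated literals.
Clause 1: 2 negative; Clause 2: 1 negative; Clause 3: 2 negative.
Total negative literal occurrences = 5.

5


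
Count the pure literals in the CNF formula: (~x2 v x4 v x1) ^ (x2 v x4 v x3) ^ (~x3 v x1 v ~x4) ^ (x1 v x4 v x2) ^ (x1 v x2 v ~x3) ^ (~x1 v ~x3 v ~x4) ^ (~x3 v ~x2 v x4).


A pure literal appears in only one polarity across all clauses.
No pure literals found.
Count = 0.

0


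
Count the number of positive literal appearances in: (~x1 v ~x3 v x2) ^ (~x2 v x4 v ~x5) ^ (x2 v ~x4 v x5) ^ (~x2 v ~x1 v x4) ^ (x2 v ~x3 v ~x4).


Scan each clause for unnegated literals.
Clause 1: 1 positive; Clause 2: 1 positive; Clause 3: 2 positive; Clause 4: 1 positive; Clause 5: 1 positive.
Total positive literal occurrences = 6.

6


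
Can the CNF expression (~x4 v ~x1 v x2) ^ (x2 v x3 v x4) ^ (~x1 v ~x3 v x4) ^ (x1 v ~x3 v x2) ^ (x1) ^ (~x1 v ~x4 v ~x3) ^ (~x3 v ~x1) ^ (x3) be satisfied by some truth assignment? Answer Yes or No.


Check all 16 possible truth assignments.
Number of satisfying assignments found: 0.
The formula is unsatisfiable.

No


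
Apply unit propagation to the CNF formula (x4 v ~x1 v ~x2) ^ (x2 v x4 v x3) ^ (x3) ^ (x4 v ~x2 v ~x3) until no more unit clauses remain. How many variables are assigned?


Unit propagation repeatedly assigns the literal in any unit clause, then simplifies.
Assignments in order: x3 = T.
No further unit clauses remain.
Total variables assigned = 1.

1


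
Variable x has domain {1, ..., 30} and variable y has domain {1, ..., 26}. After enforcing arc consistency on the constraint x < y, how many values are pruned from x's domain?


For the constraint x < y, x needs a supporting value in y's domain.
x can be at most 25 (one less than y's maximum).
Valid x values from domain: 25 out of 30.
Pruned = 30 - 25 = 5.

5


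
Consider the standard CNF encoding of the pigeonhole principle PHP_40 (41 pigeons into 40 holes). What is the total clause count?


The PHP encoding has two parts:
1) At-least-one-hole clauses: 41 (one per pigeon, each with 40 literals).
2) At-most-one-pigeon-per-hole clauses: 40 holes * C(41,2) = 40 * 820 = 32800.
Total clauses = 41 + 32800 = 32841.

32841


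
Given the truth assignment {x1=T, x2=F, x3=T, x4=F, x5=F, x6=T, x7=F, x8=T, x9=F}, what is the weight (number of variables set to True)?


The weight is the number of variables assigned True.
True variables: x1, x3, x6, x8.
Weight = 4.

4


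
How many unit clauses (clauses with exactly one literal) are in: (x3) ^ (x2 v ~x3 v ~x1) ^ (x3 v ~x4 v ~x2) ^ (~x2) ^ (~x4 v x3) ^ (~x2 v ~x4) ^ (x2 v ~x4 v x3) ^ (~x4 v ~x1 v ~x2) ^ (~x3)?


A unit clause contains exactly one literal.
Unit clauses found: (x3), (~x2), (~x3).
Count = 3.

3


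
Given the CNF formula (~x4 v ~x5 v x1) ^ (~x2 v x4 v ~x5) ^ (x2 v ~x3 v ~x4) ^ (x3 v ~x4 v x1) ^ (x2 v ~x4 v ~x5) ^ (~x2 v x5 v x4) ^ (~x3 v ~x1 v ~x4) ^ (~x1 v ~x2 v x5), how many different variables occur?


Identify each distinct variable in the formula.
Variables found: x1, x2, x3, x4, x5.
Total distinct variables = 5.

5


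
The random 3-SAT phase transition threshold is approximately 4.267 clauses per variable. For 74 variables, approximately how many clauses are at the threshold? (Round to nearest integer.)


The 3-SAT phase transition occurs at approximately 4.267 clauses per variable.
m = 4.267 * 74 = 315.758.
Rounded to nearest integer: 316.

316


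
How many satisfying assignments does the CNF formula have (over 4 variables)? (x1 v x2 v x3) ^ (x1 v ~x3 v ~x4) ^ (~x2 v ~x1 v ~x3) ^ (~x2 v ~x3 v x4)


Enumerate all 16 truth assignments over 4 variables.
Test each against every clause.
Satisfying assignments found: 9.

9


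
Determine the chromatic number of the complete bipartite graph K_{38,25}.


K_{38,25} is bipartite by definition: the two parts are independent sets, with every edge crossing between them.
Color all vertices in one part with color 1 and all vertices in the other part with color 2.
Since the graph has at least one edge, one color does not suffice.
Chromatic number = 2.

2


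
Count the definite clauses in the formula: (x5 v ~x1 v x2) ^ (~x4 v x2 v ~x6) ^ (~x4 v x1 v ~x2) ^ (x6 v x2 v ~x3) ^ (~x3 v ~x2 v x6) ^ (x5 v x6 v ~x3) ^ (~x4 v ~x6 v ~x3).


A definite clause has exactly one positive literal.
Clause 1: 2 positive -> not definite
Clause 2: 1 positive -> definite
Clause 3: 1 positive -> definite
Clause 4: 2 positive -> not definite
Clause 5: 1 positive -> definite
Clause 6: 2 positive -> not definite
Clause 7: 0 positive -> not definite
Definite clause count = 3.

3


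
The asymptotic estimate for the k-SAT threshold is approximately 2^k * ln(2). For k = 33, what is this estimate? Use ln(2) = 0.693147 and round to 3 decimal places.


Using the asymptotic formula: threshold ~ 2^k * ln(2).
2^33 = 8589934592.
8589934592 * 0.693147 = 5954087392.641.

5954087392.641


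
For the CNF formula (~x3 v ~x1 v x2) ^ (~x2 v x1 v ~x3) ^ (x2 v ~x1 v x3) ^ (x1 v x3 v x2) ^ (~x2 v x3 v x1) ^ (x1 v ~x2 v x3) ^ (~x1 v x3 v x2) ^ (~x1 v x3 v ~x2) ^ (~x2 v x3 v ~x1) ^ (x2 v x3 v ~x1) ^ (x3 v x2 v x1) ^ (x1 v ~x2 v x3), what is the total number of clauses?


Each group enclosed in parentheses joined by ^ is one clause.
Counting the conjuncts: 12 clauses.

12


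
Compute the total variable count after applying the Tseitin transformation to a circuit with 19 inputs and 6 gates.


The Tseitin transformation introduces one auxiliary variable per gate.
Total variables = inputs + gates = 19 + 6 = 25.

25


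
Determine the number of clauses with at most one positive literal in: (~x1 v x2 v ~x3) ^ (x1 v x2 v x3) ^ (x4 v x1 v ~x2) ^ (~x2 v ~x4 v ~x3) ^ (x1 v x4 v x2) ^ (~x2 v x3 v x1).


A Horn clause has at most one positive literal.
Clause 1: 1 positive lit(s) -> Horn
Clause 2: 3 positive lit(s) -> not Horn
Clause 3: 2 positive lit(s) -> not Horn
Clause 4: 0 positive lit(s) -> Horn
Clause 5: 3 positive lit(s) -> not Horn
Clause 6: 2 positive lit(s) -> not Horn
Total Horn clauses = 2.

2


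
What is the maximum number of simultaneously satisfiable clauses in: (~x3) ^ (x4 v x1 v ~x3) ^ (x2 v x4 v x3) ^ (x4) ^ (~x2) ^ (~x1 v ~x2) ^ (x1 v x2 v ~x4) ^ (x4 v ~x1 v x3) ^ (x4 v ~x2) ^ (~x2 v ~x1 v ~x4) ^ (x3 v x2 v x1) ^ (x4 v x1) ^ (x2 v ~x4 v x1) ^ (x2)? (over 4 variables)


Enumerate all 16 truth assignments.
For each, count how many of the 14 clauses are satisfied.
The formula is not fully satisfiable, so the maximum is below 14.
Maximum simultaneously satisfiable clauses = 13.

13


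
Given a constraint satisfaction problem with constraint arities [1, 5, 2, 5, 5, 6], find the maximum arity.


The arities are: 1, 5, 2, 5, 5, 6.
Scan for the maximum value.
Maximum arity = 6.

6


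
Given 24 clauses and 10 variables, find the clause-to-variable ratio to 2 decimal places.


Clause-to-variable ratio = clauses / variables.
24 / 10 = 2.4.

2.4


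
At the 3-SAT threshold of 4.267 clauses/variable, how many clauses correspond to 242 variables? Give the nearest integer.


The 3-SAT phase transition occurs at approximately 4.267 clauses per variable.
m = 4.267 * 242 = 1032.614.
Rounded to nearest integer: 1033.

1033


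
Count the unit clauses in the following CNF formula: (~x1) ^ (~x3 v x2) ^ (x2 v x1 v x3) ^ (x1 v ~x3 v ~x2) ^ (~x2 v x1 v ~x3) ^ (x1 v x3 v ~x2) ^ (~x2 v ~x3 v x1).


A unit clause contains exactly one literal.
Unit clauses found: (~x1).
Count = 1.

1


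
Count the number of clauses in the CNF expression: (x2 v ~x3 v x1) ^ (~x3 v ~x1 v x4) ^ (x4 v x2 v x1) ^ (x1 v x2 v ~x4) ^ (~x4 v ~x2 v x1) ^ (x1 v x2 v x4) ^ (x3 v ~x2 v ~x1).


Each group enclosed in parentheses joined by ^ is one clause.
Counting the conjuncts: 7 clauses.

7


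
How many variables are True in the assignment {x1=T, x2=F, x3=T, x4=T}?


The weight is the number of variables assigned True.
True variables: x1, x3, x4.
Weight = 3.

3


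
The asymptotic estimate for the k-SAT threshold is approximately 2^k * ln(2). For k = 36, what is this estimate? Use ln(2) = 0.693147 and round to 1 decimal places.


Using the asymptotic formula: threshold ~ 2^k * ln(2).
2^36 = 68719476736.
68719476736 * 0.693147 = 47632699141.1.

47632699141.1


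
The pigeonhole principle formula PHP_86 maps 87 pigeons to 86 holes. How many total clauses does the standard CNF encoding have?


The PHP encoding has two parts:
1) At-least-one-hole clauses: 87 (one per pigeon, each with 86 literals).
2) At-most-one-pigeon-per-hole clauses: 86 holes * C(87,2) = 86 * 3741 = 321726.
Total clauses = 87 + 321726 = 321813.

321813


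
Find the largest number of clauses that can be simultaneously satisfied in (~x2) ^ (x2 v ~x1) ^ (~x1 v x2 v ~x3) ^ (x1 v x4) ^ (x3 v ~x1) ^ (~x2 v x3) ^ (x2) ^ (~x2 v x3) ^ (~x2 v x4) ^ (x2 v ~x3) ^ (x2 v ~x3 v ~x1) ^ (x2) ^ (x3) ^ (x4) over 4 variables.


Enumerate all 16 truth assignments.
For each, count how many of the 14 clauses are satisfied.
The formula is not fully satisfiable, so the maximum is below 14.
Maximum simultaneously satisfiable clauses = 13.

13


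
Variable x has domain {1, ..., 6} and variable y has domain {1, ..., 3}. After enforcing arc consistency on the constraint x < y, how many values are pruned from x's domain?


For the constraint x < y, x needs a supporting value in y's domain.
x can be at most 2 (one less than y's maximum).
Valid x values from domain: 2 out of 6.
Pruned = 6 - 2 = 4.

4


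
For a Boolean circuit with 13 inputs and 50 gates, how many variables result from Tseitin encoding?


The Tseitin transformation introduces one auxiliary variable per gate.
Total variables = inputs + gates = 13 + 50 = 63.

63


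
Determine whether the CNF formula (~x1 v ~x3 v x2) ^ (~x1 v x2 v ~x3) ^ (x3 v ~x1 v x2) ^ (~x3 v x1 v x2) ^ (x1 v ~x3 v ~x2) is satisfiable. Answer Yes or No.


Check all 8 possible truth assignments.
Number of satisfying assignments found: 4.
The formula is satisfiable.

Yes


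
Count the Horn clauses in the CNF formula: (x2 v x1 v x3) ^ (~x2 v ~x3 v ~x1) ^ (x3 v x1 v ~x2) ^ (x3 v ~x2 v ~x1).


A Horn clause has at most one positive literal.
Clause 1: 3 positive lit(s) -> not Horn
Clause 2: 0 positive lit(s) -> Horn
Clause 3: 2 positive lit(s) -> not Horn
Clause 4: 1 positive lit(s) -> Horn
Total Horn clauses = 2.

2


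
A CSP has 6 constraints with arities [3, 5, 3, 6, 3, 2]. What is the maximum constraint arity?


The arities are: 3, 5, 3, 6, 3, 2.
Scan for the maximum value.
Maximum arity = 6.

6


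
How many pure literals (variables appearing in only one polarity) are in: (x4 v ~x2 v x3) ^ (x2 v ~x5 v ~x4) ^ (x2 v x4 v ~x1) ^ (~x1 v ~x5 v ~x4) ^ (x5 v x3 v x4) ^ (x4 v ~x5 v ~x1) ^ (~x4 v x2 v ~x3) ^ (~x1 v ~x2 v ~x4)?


A pure literal appears in only one polarity across all clauses.
Pure literals: x1 (negative only).
Count = 1.

1


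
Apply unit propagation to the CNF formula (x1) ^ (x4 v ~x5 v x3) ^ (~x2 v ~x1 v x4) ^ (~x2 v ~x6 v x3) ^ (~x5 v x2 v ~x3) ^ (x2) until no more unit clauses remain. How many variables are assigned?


Unit propagation repeatedly assigns the literal in any unit clause, then simplifies.
Assignments in order: x1 = T, x2 = T, x4 = T.
No further unit clauses remain.
Total variables assigned = 3.

3


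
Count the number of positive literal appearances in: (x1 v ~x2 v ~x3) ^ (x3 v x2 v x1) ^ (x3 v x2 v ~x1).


Scan each clause for unnegated literals.
Clause 1: 1 positive; Clause 2: 3 positive; Clause 3: 2 positive.
Total positive literal occurrences = 6.

6


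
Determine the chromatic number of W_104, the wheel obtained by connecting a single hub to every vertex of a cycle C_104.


W_104 consists of the cycle C_104 together with a hub vertex adjacent to every cycle vertex.
The cycle C_104 needs 2 colors (even cycle -> 2).
The hub is adjacent to every cycle vertex, so it must receive a new color distinct from all of them.
Chromatic number = 2 + 1 = 3.

3


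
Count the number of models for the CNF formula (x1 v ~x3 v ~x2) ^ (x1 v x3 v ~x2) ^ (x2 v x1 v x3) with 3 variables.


Enumerate all 8 truth assignments over 3 variables.
Test each against every clause.
Satisfying assignments found: 5.

5


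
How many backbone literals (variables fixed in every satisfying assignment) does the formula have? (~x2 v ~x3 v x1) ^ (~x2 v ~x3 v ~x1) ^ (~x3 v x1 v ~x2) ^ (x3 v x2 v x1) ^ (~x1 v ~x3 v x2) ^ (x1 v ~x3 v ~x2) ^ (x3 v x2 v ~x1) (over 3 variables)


Find all satisfying assignments: 3 model(s).
Check which variables have the same value in every model.
No variable is fixed across all models.
Backbone size = 0.

0


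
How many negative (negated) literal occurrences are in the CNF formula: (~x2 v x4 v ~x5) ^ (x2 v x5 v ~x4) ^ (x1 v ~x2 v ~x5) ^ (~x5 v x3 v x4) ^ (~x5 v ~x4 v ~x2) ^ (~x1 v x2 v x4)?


Scan each clause for negated literals.
Clause 1: 2 negative; Clause 2: 1 negative; Clause 3: 2 negative; Clause 4: 1 negative; Clause 5: 3 negative; Clause 6: 1 negative.
Total negative literal occurrences = 10.

10


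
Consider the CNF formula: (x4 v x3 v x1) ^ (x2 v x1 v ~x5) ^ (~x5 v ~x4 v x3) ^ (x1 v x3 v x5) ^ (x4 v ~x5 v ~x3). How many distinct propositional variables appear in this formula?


Identify each distinct variable in the formula.
Variables found: x1, x2, x3, x4, x5.
Total distinct variables = 5.

5


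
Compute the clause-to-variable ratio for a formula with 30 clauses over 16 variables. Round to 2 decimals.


Clause-to-variable ratio = clauses / variables.
30 / 16 = 1.88.

1.88


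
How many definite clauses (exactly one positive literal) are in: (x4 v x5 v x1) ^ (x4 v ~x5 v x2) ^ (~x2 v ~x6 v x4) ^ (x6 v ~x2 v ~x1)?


A definite clause has exactly one positive literal.
Clause 1: 3 positive -> not definite
Clause 2: 2 positive -> not definite
Clause 3: 1 positive -> definite
Clause 4: 1 positive -> definite
Definite clause count = 2.

2


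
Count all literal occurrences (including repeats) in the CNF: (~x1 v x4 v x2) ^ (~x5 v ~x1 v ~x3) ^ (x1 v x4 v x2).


Clause lengths: 3, 3, 3.
Sum = 3 + 3 + 3 = 9.

9


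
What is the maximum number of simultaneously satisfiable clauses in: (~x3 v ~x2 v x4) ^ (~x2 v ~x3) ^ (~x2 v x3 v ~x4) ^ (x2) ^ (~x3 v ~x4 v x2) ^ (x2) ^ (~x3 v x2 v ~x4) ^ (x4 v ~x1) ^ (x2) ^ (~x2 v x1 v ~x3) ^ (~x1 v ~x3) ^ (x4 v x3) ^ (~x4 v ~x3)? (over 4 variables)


Enumerate all 16 truth assignments.
For each, count how many of the 13 clauses are satisfied.
The formula is not fully satisfiable, so the maximum is below 13.
Maximum simultaneously satisfiable clauses = 12.

12


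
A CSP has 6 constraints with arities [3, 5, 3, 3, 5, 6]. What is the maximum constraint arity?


The arities are: 3, 5, 3, 3, 5, 6.
Scan for the maximum value.
Maximum arity = 6.

6


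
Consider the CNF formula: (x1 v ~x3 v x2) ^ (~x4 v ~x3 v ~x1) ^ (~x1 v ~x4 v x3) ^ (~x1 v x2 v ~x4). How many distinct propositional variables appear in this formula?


Identify each distinct variable in the formula.
Variables found: x1, x2, x3, x4.
Total distinct variables = 4.

4


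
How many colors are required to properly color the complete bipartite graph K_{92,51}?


K_{92,51} is bipartite by definition: the two parts are independent sets, with every edge crossing between them.
Color all vertices in one part with color 1 and all vertices in the other part with color 2.
Since the graph has at least one edge, one color does not suffice.
Chromatic number = 2.

2


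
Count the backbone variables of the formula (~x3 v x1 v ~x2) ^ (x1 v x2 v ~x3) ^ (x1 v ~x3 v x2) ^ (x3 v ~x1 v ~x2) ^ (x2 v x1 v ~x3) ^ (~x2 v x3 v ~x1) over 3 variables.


Find all satisfying assignments: 5 model(s).
Check which variables have the same value in every model.
No variable is fixed across all models.
Backbone size = 0.

0


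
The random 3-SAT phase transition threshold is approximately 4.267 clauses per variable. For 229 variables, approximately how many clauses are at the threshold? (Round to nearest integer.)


The 3-SAT phase transition occurs at approximately 4.267 clauses per variable.
m = 4.267 * 229 = 977.143.
Rounded to nearest integer: 977.

977


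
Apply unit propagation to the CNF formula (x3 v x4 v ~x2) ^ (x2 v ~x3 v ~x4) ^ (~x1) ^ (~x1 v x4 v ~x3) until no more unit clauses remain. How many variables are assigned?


Unit propagation repeatedly assigns the literal in any unit clause, then simplifies.
Assignments in order: x1 = F.
No further unit clauses remain.
Total variables assigned = 1.

1


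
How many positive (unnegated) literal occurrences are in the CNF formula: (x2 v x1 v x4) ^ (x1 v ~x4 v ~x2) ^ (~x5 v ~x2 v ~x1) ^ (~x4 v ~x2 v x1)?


Scan each clause for unnegated literals.
Clause 1: 3 positive; Clause 2: 1 positive; Clause 3: 0 positive; Clause 4: 1 positive.
Total positive literal occurrences = 5.

5


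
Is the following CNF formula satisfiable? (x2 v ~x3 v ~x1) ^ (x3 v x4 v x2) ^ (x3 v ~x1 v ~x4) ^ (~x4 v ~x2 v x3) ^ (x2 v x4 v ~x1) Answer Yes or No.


Check all 16 possible truth assignments.
Number of satisfying assignments found: 9.
The formula is satisfiable.

Yes


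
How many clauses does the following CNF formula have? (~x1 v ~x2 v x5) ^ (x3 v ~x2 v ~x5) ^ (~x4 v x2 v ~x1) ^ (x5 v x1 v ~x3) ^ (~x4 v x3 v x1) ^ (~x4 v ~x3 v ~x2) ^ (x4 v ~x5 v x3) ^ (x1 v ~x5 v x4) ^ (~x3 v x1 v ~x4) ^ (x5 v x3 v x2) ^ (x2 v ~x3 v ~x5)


Each group enclosed in parentheses joined by ^ is one clause.
Counting the conjuncts: 11 clauses.

11


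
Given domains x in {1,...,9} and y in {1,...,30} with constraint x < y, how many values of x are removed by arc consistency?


For the constraint x < y, x needs a supporting value in y's domain.
x can be at most 29 (one less than y's maximum).
Valid x values from domain: 9 out of 9.
Pruned = 9 - 9 = 0.

0


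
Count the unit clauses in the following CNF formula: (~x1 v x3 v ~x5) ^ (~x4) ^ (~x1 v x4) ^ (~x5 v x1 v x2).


A unit clause contains exactly one literal.
Unit clauses found: (~x4).
Count = 1.

1


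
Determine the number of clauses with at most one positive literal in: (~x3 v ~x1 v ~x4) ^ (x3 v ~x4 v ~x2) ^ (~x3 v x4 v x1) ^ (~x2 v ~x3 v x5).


A Horn clause has at most one positive literal.
Clause 1: 0 positive lit(s) -> Horn
Clause 2: 1 positive lit(s) -> Horn
Clause 3: 2 positive lit(s) -> not Horn
Clause 4: 1 positive lit(s) -> Horn
Total Horn clauses = 3.

3


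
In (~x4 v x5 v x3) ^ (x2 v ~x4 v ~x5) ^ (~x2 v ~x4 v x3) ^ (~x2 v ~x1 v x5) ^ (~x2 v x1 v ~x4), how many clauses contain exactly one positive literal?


A definite clause has exactly one positive literal.
Clause 1: 2 positive -> not definite
Clause 2: 1 positive -> definite
Clause 3: 1 positive -> definite
Clause 4: 1 positive -> definite
Clause 5: 1 positive -> definite
Definite clause count = 4.

4


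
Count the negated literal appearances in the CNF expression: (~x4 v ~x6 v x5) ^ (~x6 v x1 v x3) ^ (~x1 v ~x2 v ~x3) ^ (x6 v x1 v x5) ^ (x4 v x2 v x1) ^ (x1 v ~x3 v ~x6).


Scan each clause for negated literals.
Clause 1: 2 negative; Clause 2: 1 negative; Clause 3: 3 negative; Clause 4: 0 negative; Clause 5: 0 negative; Clause 6: 2 negative.
Total negative literal occurrences = 8.

8


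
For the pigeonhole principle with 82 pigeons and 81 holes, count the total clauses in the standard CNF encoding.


The PHP encoding has two parts:
1) At-least-one-hole clauses: 82 (one per pigeon, each with 81 literals).
2) At-most-one-pigeon-per-hole clauses: 81 holes * C(82,2) = 81 * 3321 = 269001.
Total clauses = 82 + 269001 = 269083.

269083


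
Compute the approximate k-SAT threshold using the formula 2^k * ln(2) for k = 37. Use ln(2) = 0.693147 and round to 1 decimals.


Using the asymptotic formula: threshold ~ 2^k * ln(2).
2^37 = 137438953472.
137438953472 * 0.693147 = 95265398282.3.

95265398282.3


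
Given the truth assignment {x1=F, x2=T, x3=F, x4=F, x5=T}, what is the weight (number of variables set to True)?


The weight is the number of variables assigned True.
True variables: x2, x5.
Weight = 2.

2


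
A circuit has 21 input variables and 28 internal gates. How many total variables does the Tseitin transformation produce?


The Tseitin transformation introduces one auxiliary variable per gate.
Total variables = inputs + gates = 21 + 28 = 49.

49


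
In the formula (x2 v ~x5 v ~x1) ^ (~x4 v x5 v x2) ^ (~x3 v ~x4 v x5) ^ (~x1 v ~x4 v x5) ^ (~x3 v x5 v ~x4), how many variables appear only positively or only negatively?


A pure literal appears in only one polarity across all clauses.
Pure literals: x1 (negative only), x2 (positive only), x3 (negative only), x4 (negative only).
Count = 4.

4


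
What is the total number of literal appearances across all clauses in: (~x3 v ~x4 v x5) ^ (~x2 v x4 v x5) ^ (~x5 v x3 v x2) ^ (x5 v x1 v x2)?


Clause lengths: 3, 3, 3, 3.
Sum = 3 + 3 + 3 + 3 = 12.

12


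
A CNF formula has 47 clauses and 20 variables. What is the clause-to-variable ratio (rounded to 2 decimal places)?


Clause-to-variable ratio = clauses / variables.
47 / 20 = 2.35.

2.35


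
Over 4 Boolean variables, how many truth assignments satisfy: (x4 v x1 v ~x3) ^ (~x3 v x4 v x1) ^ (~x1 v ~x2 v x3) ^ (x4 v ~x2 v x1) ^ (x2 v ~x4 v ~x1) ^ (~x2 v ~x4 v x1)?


Enumerate all 16 truth assignments over 4 variables.
Test each against every clause.
Satisfying assignments found: 7.

7


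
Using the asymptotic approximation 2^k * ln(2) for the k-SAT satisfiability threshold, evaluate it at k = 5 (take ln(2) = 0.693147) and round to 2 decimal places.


Using the asymptotic formula: threshold ~ 2^k * ln(2).
2^5 = 32.
32 * 0.693147 = 22.18.

22.18


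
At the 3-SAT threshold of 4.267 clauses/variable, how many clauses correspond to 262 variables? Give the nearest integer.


The 3-SAT phase transition occurs at approximately 4.267 clauses per variable.
m = 4.267 * 262 = 1117.954.
Rounded to nearest integer: 1118.

1118


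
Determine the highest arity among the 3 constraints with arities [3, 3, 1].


The arities are: 3, 3, 1.
Scan for the maximum value.
Maximum arity = 3.

3


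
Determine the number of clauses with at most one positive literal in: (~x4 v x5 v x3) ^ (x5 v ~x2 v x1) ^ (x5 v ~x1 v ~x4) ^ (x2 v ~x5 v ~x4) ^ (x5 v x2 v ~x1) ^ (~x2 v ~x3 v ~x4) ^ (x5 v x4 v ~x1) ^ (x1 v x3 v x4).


A Horn clause has at most one positive literal.
Clause 1: 2 positive lit(s) -> not Horn
Clause 2: 2 positive lit(s) -> not Horn
Clause 3: 1 positive lit(s) -> Horn
Clause 4: 1 positive lit(s) -> Horn
Clause 5: 2 positive lit(s) -> not Horn
Clause 6: 0 positive lit(s) -> Horn
Clause 7: 2 positive lit(s) -> not Horn
Clause 8: 3 positive lit(s) -> not Horn
Total Horn clauses = 3.

3


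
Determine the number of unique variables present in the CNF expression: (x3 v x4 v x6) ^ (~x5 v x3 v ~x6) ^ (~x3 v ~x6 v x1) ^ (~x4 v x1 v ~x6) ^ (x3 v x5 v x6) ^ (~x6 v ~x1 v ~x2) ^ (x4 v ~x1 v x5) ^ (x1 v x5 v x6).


Identify each distinct variable in the formula.
Variables found: x1, x2, x3, x4, x5, x6.
Total distinct variables = 6.

6


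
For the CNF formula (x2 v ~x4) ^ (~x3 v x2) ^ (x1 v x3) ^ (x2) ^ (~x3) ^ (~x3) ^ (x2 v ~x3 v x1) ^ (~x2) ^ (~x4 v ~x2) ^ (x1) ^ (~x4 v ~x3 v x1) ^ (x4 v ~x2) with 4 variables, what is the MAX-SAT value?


Enumerate all 16 truth assignments.
For each, count how many of the 12 clauses are satisfied.
The formula is not fully satisfiable, so the maximum is below 12.
Maximum simultaneously satisfiable clauses = 11.

11


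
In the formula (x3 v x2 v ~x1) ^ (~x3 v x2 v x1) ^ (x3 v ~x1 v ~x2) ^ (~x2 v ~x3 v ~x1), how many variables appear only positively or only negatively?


A pure literal appears in only one polarity across all clauses.
No pure literals found.
Count = 0.

0


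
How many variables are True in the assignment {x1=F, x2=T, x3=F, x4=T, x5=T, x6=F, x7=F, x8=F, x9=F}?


The weight is the number of variables assigned True.
True variables: x2, x4, x5.
Weight = 3.

3


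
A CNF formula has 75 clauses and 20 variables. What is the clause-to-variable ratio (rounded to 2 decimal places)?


Clause-to-variable ratio = clauses / variables.
75 / 20 = 3.75.

3.75


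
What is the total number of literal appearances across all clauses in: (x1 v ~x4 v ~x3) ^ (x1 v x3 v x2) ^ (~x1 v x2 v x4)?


Clause lengths: 3, 3, 3.
Sum = 3 + 3 + 3 = 9.

9


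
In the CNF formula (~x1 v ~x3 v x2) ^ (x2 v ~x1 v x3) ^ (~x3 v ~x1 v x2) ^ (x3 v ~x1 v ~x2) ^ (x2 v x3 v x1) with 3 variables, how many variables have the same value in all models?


Find all satisfying assignments: 4 model(s).
Check which variables have the same value in every model.
No variable is fixed across all models.
Backbone size = 0.

0


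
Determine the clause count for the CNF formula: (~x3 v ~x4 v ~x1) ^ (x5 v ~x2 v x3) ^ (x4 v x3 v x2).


Each group enclosed in parentheses joined by ^ is one clause.
Counting the conjuncts: 3 clauses.

3


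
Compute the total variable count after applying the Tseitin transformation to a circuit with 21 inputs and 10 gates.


The Tseitin transformation introduces one auxiliary variable per gate.
Total variables = inputs + gates = 21 + 10 = 31.

31


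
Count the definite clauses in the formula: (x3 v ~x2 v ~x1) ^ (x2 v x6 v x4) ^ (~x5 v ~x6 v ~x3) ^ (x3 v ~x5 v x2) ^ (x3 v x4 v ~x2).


A definite clause has exactly one positive literal.
Clause 1: 1 positive -> definite
Clause 2: 3 positive -> not definite
Clause 3: 0 positive -> not definite
Clause 4: 2 positive -> not definite
Clause 5: 2 positive -> not definite
Definite clause count = 1.

1


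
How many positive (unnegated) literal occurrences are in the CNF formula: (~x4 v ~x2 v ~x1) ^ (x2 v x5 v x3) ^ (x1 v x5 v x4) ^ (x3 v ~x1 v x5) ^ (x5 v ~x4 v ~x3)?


Scan each clause for unnegated literals.
Clause 1: 0 positive; Clause 2: 3 positive; Clause 3: 3 positive; Clause 4: 2 positive; Clause 5: 1 positive.
Total positive literal occurrences = 9.

9


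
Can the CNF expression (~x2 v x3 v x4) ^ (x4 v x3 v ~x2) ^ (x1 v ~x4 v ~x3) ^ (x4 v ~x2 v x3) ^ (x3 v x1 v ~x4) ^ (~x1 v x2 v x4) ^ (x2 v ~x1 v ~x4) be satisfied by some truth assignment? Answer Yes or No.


Check all 16 possible truth assignments.
Number of satisfying assignments found: 6.
The formula is satisfiable.

Yes


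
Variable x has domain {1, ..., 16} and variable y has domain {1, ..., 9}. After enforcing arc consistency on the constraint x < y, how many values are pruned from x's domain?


For the constraint x < y, x needs a supporting value in y's domain.
x can be at most 8 (one less than y's maximum).
Valid x values from domain: 8 out of 16.
Pruned = 16 - 8 = 8.

8


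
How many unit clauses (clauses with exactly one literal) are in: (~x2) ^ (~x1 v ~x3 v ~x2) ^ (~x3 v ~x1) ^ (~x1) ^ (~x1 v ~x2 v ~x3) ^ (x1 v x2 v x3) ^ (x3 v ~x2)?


A unit clause contains exactly one literal.
Unit clauses found: (~x2), (~x1).
Count = 2.

2


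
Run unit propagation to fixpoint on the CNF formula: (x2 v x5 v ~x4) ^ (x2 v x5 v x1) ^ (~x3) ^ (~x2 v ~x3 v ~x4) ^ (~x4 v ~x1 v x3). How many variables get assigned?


Unit propagation repeatedly assigns the literal in any unit clause, then simplifies.
Assignments in order: x3 = F.
No further unit clauses remain.
Total variables assigned = 1.

1


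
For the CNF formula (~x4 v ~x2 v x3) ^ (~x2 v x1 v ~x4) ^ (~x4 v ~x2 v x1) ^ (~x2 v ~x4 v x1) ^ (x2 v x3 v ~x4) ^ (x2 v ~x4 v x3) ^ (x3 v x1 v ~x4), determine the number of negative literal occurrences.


Scan each clause for negated literals.
Clause 1: 2 negative; Clause 2: 2 negative; Clause 3: 2 negative; Clause 4: 2 negative; Clause 5: 1 negative; Clause 6: 1 negative; Clause 7: 1 negative.
Total negative literal occurrences = 11.

11


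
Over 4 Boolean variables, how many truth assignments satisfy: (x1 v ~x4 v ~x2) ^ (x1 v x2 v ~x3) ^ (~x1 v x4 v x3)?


Enumerate all 16 truth assignments over 4 variables.
Test each against every clause.
Satisfying assignments found: 10.

10


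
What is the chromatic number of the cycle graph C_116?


A cycle on an even number of vertices is bipartite: alternate two colors around the cycle.
Since 116 is even, two colors suffice, and at least two are needed because the graph has edges.
Chromatic number = 2.

2


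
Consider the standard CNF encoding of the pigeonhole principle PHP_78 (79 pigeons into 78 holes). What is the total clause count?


The PHP encoding has two parts:
1) At-least-one-hole clauses: 79 (one per pigeon, each with 78 literals).
2) At-most-one-pigeon-per-hole clauses: 78 holes * C(79,2) = 78 * 3081 = 240318.
Total clauses = 79 + 240318 = 240397.

240397


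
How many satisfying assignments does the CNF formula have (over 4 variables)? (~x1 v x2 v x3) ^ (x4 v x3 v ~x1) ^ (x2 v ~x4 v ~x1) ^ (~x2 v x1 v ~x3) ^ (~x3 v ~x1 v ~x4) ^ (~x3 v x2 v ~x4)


Enumerate all 16 truth assignments over 4 variables.
Test each against every clause.
Satisfying assignments found: 8.

8


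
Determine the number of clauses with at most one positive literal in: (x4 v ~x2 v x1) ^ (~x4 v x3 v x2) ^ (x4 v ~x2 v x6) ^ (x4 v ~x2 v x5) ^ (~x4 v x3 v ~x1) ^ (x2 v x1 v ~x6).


A Horn clause has at most one positive literal.
Clause 1: 2 positive lit(s) -> not Horn
Clause 2: 2 positive lit(s) -> not Horn
Clause 3: 2 positive lit(s) -> not Horn
Clause 4: 2 positive lit(s) -> not Horn
Clause 5: 1 positive lit(s) -> Horn
Clause 6: 2 positive lit(s) -> not Horn
Total Horn clauses = 1.

1


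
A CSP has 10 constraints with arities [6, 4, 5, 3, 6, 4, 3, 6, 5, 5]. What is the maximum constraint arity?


The arities are: 6, 4, 5, 3, 6, 4, 3, 6, 5, 5.
Scan for the maximum value.
Maximum arity = 6.

6


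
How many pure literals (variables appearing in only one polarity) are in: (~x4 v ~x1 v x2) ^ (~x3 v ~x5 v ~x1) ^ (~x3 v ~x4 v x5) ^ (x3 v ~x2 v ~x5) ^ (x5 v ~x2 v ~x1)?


A pure literal appears in only one polarity across all clauses.
Pure literals: x1 (negative only), x4 (negative only).
Count = 2.

2


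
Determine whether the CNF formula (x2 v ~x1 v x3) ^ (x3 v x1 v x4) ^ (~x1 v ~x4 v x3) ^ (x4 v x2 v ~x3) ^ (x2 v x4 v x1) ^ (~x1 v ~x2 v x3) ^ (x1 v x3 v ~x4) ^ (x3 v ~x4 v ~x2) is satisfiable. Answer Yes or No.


Check all 16 possible truth assignments.
Number of satisfying assignments found: 6.
The formula is satisfiable.

Yes


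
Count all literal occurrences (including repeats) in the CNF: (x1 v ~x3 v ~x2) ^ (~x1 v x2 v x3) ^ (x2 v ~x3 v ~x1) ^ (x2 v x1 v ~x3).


Clause lengths: 3, 3, 3, 3.
Sum = 3 + 3 + 3 + 3 = 12.

12


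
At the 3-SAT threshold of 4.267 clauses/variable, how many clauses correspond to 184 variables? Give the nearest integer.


The 3-SAT phase transition occurs at approximately 4.267 clauses per variable.
m = 4.267 * 184 = 785.128.
Rounded to nearest integer: 785.

785


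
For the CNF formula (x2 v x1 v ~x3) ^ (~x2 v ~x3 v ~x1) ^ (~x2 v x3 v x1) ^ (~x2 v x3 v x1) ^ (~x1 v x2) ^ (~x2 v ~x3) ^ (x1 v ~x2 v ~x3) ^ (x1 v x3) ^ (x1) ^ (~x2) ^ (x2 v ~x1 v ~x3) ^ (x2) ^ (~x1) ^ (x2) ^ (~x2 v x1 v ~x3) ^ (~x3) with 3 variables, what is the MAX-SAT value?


Enumerate all 8 truth assignments.
For each, count how many of the 16 clauses are satisfied.
The formula is not fully satisfiable, so the maximum is below 16.
Maximum simultaneously satisfiable clauses = 14.

14


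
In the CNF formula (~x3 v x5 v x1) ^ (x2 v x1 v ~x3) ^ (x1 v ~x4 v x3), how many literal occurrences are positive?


Scan each clause for unnegated literals.
Clause 1: 2 positive; Clause 2: 2 positive; Clause 3: 2 positive.
Total positive literal occurrences = 6.

6


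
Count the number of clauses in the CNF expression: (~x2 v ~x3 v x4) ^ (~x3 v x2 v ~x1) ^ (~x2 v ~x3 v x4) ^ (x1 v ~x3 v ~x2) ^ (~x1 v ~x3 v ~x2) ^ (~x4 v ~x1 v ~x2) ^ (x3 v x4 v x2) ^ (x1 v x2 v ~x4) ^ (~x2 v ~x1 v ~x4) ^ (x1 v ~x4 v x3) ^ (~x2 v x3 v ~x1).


Each group enclosed in parentheses joined by ^ is one clause.
Counting the conjuncts: 11 clauses.

11


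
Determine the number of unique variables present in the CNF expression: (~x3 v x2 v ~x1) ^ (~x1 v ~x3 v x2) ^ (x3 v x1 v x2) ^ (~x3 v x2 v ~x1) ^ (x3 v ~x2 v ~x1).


Identify each distinct variable in the formula.
Variables found: x1, x2, x3.
Total distinct variables = 3.

3


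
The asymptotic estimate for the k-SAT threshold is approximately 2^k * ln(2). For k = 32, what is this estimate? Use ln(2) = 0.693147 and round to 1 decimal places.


Using the asymptotic formula: threshold ~ 2^k * ln(2).
2^32 = 4294967296.
4294967296 * 0.693147 = 2977043696.3.

2977043696.3


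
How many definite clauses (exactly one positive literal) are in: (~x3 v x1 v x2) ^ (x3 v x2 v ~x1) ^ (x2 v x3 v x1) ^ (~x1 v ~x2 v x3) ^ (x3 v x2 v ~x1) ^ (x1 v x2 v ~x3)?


A definite clause has exactly one positive literal.
Clause 1: 2 positive -> not definite
Clause 2: 2 positive -> not definite
Clause 3: 3 positive -> not definite
Clause 4: 1 positive -> definite
Clause 5: 2 positive -> not definite
Clause 6: 2 positive -> not definite
Definite clause count = 1.

1


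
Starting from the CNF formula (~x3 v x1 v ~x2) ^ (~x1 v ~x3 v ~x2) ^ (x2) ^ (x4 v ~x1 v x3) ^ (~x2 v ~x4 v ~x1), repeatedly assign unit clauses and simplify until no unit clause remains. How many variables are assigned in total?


Unit propagation repeatedly assigns the literal in any unit clause, then simplifies.
Assignments in order: x2 = T.
No further unit clauses remain.
Total variables assigned = 1.

1


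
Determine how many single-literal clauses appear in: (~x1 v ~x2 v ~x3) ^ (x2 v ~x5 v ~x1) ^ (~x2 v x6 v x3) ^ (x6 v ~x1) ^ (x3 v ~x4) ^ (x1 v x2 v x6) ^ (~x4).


A unit clause contains exactly one literal.
Unit clauses found: (~x4).
Count = 1.

1


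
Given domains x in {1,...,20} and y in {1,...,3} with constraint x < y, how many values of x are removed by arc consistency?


For the constraint x < y, x needs a supporting value in y's domain.
x can be at most 2 (one less than y's maximum).
Valid x values from domain: 2 out of 20.
Pruned = 20 - 2 = 18.

18


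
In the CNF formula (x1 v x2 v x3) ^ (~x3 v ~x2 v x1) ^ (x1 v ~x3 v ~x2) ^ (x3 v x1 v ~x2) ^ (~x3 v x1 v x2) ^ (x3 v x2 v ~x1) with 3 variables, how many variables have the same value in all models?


Find all satisfying assignments: 3 model(s).
Check which variables have the same value in every model.
Fixed variables: x1=T.
Backbone size = 1.

1


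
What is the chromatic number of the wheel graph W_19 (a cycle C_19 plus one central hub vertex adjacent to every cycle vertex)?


W_19 consists of the cycle C_19 together with a hub vertex adjacent to every cycle vertex.
The cycle C_19 needs 3 colors (odd cycle -> 3).
The hub is adjacent to every cycle vertex, so it must receive a new color distinct from all of them.
Chromatic number = 3 + 1 = 4.

4


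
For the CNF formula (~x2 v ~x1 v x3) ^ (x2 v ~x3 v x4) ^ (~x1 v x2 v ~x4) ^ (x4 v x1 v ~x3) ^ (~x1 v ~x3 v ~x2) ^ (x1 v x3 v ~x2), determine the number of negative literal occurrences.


Scan each clause for negated literals.
Clause 1: 2 negative; Clause 2: 1 negative; Clause 3: 2 negative; Clause 4: 1 negative; Clause 5: 3 negative; Clause 6: 1 negative.
Total negative literal occurrences = 10.

10


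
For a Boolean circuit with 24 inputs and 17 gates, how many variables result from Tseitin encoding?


The Tseitin transformation introduces one auxiliary variable per gate.
Total variables = inputs + gates = 24 + 17 = 41.

41


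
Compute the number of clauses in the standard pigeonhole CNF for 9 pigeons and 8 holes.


The PHP encoding has two parts:
1) At-least-one-hole clauses: 9 (one per pigeon, each with 8 literals).
2) At-most-one-pigeon-per-hole clauses: 8 holes * C(9,2) = 8 * 36 = 288.
Total clauses = 9 + 288 = 297.

297


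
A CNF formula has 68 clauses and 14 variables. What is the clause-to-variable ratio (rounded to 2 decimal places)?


Clause-to-variable ratio = clauses / variables.
68 / 14 = 4.86.

4.86


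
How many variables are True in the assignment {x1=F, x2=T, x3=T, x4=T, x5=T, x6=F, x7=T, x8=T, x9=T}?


The weight is the number of variables assigned True.
True variables: x2, x3, x4, x5, x7, x8, x9.
Weight = 7.

7


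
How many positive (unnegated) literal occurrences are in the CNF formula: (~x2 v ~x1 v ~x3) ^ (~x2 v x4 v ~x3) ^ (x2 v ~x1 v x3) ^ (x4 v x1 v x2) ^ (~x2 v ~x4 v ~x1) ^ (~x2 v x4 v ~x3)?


Scan each clause for unnegated literals.
Clause 1: 0 positive; Clause 2: 1 positive; Clause 3: 2 positive; Clause 4: 3 positive; Clause 5: 0 positive; Clause 6: 1 positive.
Total positive literal occurrences = 7.

7


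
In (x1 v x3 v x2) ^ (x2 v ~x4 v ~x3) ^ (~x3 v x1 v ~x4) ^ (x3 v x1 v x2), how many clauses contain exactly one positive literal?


A definite clause has exactly one positive literal.
Clause 1: 3 positive -> not definite
Clause 2: 1 positive -> definite
Clause 3: 1 positive -> definite
Clause 4: 3 positive -> not definite
Definite clause count = 2.

2


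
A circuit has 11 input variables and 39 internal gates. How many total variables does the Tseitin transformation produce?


The Tseitin transformation introduces one auxiliary variable per gate.
Total variables = inputs + gates = 11 + 39 = 50.

50
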